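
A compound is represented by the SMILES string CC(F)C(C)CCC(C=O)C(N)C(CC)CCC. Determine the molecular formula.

C15H30FNO

Walk through each heavy atom and fill implicit hydrogens from standard valence (C 4, N 3, O 2, S 2, halogen 1):
  atom 1: C, bond orders sum to 1 (valence 4) → 3 H
  atom 2: C, bond orders sum to 3 (valence 4) → 1 H
  atom 3: F (halogen, monovalent) → 0 H
  atom 4: C, bond orders sum to 3 (valence 4) → 1 H
  atom 5: C, bond orders sum to 1 (valence 4) → 3 H
  atom 6: C, bond orders sum to 2 (valence 4) → 2 H
  atom 7: C, bond orders sum to 2 (valence 4) → 2 H
  atom 8: C, bond orders sum to 3 (valence 4) → 1 H
  atom 9: C, bond orders sum to 3 (valence 4) → 1 H
  atom 10: O, bond orders sum to 2 (valence 2) → 0 H
  atom 11: C, bond orders sum to 3 (valence 4) → 1 H
  atom 12: N, bond orders sum to 1 (valence 3) → 2 H
  atom 13: C, bond orders sum to 3 (valence 4) → 1 H
  atom 14: C, bond orders sum to 2 (valence 4) → 2 H
  atom 15: C, bond orders sum to 1 (valence 4) → 3 H
  atom 16: C, bond orders sum to 2 (valence 4) → 2 H
  atom 17: C, bond orders sum to 2 (valence 4) → 2 H
  atom 18: C, bond orders sum to 1 (valence 4) → 3 H
Totals → C:15, H:30, F:1, N:1, O:1.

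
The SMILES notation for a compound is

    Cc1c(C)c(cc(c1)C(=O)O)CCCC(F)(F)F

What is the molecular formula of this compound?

Walk through each heavy atom and fill implicit hydrogens from standard valence (C 4, N 3, O 2, S 2, halogen 1); for lowercase aromatic atoms, an aromatic c carries 1 H when it has two neighbours and 0 H with three, and aromatic n carries 0 H:
  atom 1: C, bond orders sum to 1 (valence 4) → 3 H
  atom 2: aromatic c, 3 neighbours → 0 H
  atom 3: aromatic c, 3 neighbours → 0 H
  atom 4: C, bond orders sum to 1 (valence 4) → 3 H
  atom 5: aromatic c, 3 neighbours → 0 H
  atom 6: aromatic c, 2 neighbours → 1 H
  atom 7: aromatic c, 3 neighbours → 0 H
  atom 8: aromatic c, 2 neighbours → 1 H
  atom 9: C, bond orders sum to 4 (valence 4) → 0 H
  atom 10: O, bond orders sum to 2 (valence 2) → 0 H
  atom 11: O, bond orders sum to 1 (valence 2) → 1 H
  atom 12: C, bond orders sum to 2 (valence 4) → 2 H
  atom 13: C, bond orders sum to 2 (valence 4) → 2 H
  atom 14: C, bond orders sum to 2 (valence 4) → 2 H
  atom 15: C, bond orders sum to 4 (valence 4) → 0 H
  atom 16: F (halogen, monovalent) → 0 H
  atom 17: F (halogen, monovalent) → 0 H
  atom 18: F (halogen, monovalent) → 0 H
Totals → C:13, H:15, F:3, O:2.

C13H15F3O2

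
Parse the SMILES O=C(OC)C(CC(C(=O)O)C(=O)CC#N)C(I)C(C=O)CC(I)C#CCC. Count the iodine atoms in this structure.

Scan the SMILES for I atoms (remember two-letter symbols like Cl and Br are single atoms).
Iodine count: 2.

2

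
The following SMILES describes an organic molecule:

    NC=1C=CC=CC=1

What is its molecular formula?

Walk through each heavy atom and fill implicit hydrogens from standard valence (C 4, N 3, O 2, S 2, halogen 1):
  atom 1: N, bond orders sum to 1 (valence 3) → 2 H
  atom 2: C, bond orders sum to 4 (valence 4) → 0 H
  atom 3: C, bond orders sum to 3 (valence 4) → 1 H
  atom 4: C, bond orders sum to 3 (valence 4) → 1 H
  atom 5: C, bond orders sum to 3 (valence 4) → 1 H
  atom 6: C, bond orders sum to 3 (valence 4) → 1 H
  atom 7: C, bond orders sum to 3 (valence 4) → 1 H
Totals → C:6, H:7, N:1.

C6H7N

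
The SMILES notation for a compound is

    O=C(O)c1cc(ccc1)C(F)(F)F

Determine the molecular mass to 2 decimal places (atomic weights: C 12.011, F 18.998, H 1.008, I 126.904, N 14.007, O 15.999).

First, the molecular formula is C8H5F3O2 (counting implicit H from valence).
  C: 8 × 12.011 = 96.088
  F: 3 × 18.998 = 56.994
  H: 5 × 1.008 = 5.040
  O: 2 × 15.999 = 31.998
Sum: 8×12.011 + 3×18.998 + 5×1.008 + 2×15.999 = 190.120 → 190.12 g/mol.

190.12 g/mol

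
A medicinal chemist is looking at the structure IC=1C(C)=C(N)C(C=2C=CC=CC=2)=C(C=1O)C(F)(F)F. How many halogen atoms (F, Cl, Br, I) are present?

Halogen atoms appear at heavy-atom positions 1, 18, 19, 20 (3×F, 1×I).
Other groups present: 1 hydroxyl, 1 primary amine.
Halogen count: 4.

4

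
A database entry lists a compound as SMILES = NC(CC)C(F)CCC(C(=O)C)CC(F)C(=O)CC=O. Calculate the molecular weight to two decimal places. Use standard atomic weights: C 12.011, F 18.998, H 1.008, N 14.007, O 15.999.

First, the molecular formula is C14H23F2NO3 (counting implicit H from valence).
  C: 14 × 12.011 = 168.154
  F: 2 × 18.998 = 37.996
  H: 23 × 1.008 = 23.184
  N: 1 × 14.007 = 14.007
  O: 3 × 15.999 = 47.997
Sum: 14×12.011 + 2×18.998 + 23×1.008 + 1×14.007 + 3×15.999 = 291.338 → 291.34 g/mol.

291.34 g/mol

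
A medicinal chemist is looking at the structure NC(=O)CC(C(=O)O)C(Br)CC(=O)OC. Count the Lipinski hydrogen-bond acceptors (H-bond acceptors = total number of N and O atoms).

6

N atoms: 1; O atoms: 5.
Lipinski HBA = 1 + 5 = 6.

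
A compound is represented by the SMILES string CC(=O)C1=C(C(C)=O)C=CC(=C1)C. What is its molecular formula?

Walk through each heavy atom and fill implicit hydrogens from standard valence (C 4, N 3, O 2, S 2, halogen 1):
  atom 1: C, bond orders sum to 1 (valence 4) → 3 H
  atom 2: C, bond orders sum to 4 (valence 4) → 0 H
  atom 3: O, bond orders sum to 2 (valence 2) → 0 H
  atom 4: C, bond orders sum to 4 (valence 4) → 0 H
  atom 5: C, bond orders sum to 4 (valence 4) → 0 H
  atom 6: C, bond orders sum to 4 (valence 4) → 0 H
  atom 7: C, bond orders sum to 1 (valence 4) → 3 H
  atom 8: O, bond orders sum to 2 (valence 2) → 0 H
  atom 9: C, bond orders sum to 3 (valence 4) → 1 H
  atom 10: C, bond orders sum to 3 (valence 4) → 1 H
  atom 11: C, bond orders sum to 4 (valence 4) → 0 H
  atom 12: C, bond orders sum to 3 (valence 4) → 1 H
  atom 13: C, bond orders sum to 1 (valence 4) → 3 H
Totals → C:11, H:12, O:2.

C11H12O2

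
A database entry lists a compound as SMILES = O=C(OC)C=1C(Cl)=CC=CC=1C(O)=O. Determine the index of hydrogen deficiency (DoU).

6

Molecular formula: C9H7ClO4.
DoU = (2C + 2 + N − H − X) / 2, where X is the halogen count and O/S are ignored.
    = (2·9 + 2 + 0 − 7 − 1) / 2 = 12 / 2 = 6.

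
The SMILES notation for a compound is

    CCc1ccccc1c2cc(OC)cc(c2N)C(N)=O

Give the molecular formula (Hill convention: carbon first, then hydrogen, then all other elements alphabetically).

Walk through each heavy atom and fill implicit hydrogens from standard valence (C 4, N 3, O 2, S 2, halogen 1); for lowercase aromatic atoms, an aromatic c carries 1 H when it has two neighbours and 0 H with three, and aromatic n carries 0 H:
  atom 1: C, bond orders sum to 1 (valence 4) → 3 H
  atom 2: C, bond orders sum to 2 (valence 4) → 2 H
  atom 3: aromatic c, 3 neighbours → 0 H
  atom 4: aromatic c, 2 neighbours → 1 H
  atom 5: aromatic c, 2 neighbours → 1 H
  atom 6: aromatic c, 2 neighbours → 1 H
  atom 7: aromatic c, 2 neighbours → 1 H
  atom 8: aromatic c, 3 neighbours → 0 H
  atom 9: aromatic c, 3 neighbours → 0 H
  atom 10: aromatic c, 2 neighbours → 1 H
  atom 11: aromatic c, 3 neighbours → 0 H
  atom 12: O, bond orders sum to 2 (valence 2) → 0 H
  atom 13: C, bond orders sum to 1 (valence 4) → 3 H
  atom 14: aromatic c, 2 neighbours → 1 H
  atom 15: aromatic c, 3 neighbours → 0 H
  atom 16: aromatic c, 3 neighbours → 0 H
  atom 17: N, bond orders sum to 1 (valence 3) → 2 H
  atom 18: C, bond orders sum to 4 (valence 4) → 0 H
  atom 19: N, bond orders sum to 1 (valence 3) → 2 H
  atom 20: O, bond orders sum to 2 (valence 2) → 0 H
Totals → C:16, H:18, N:2, O:2.

C16H18N2O2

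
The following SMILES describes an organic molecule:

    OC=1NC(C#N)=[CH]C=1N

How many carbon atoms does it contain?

5

Count every carbon token in the SMILES (each C, including those in ring-closure positions and inside branches).
Carbon count: 5.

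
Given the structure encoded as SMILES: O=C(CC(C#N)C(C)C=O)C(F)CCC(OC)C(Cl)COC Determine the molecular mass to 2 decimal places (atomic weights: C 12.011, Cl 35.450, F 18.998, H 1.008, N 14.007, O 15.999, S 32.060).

335.80 g/mol

First, the molecular formula is C15H23ClFNO4 (counting implicit H from valence).
  C: 15 × 12.011 = 180.165
  Cl: 1 × 35.450 = 35.450
  F: 1 × 18.998 = 18.998
  H: 23 × 1.008 = 23.184
  N: 1 × 14.007 = 14.007
  O: 4 × 15.999 = 63.996
Sum: 15×12.011 + 1×35.450 + 1×18.998 + 23×1.008 + 1×14.007 + 4×15.999 = 335.800 → 335.80 g/mol.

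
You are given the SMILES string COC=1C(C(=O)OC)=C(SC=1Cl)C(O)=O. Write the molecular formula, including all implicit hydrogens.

Walk through each heavy atom and fill implicit hydrogens from standard valence (C 4, N 3, O 2, S 2, halogen 1):
  atom 1: C, bond orders sum to 1 (valence 4) → 3 H
  atom 2: O, bond orders sum to 2 (valence 2) → 0 H
  atom 3: C, bond orders sum to 4 (valence 4) → 0 H
  atom 4: C, bond orders sum to 4 (valence 4) → 0 H
  atom 5: C, bond orders sum to 4 (valence 4) → 0 H
  atom 6: O, bond orders sum to 2 (valence 2) → 0 H
  atom 7: O, bond orders sum to 2 (valence 2) → 0 H
  atom 8: C, bond orders sum to 1 (valence 4) → 3 H
  atom 9: C, bond orders sum to 4 (valence 4) → 0 H
  atom 10: S, bond orders sum to 2 (valence 2) → 0 H
  atom 11: C, bond orders sum to 4 (valence 4) → 0 H
  atom 12: Cl (halogen, monovalent) → 0 H
  atom 13: C, bond orders sum to 4 (valence 4) → 0 H
  atom 14: O, bond orders sum to 1 (valence 2) → 1 H
  atom 15: O, bond orders sum to 2 (valence 2) → 0 H
Totals → C:8, H:7, Cl:1, O:5, S:1.
In Hill order: C8H7ClO5S.

C8H7ClO5S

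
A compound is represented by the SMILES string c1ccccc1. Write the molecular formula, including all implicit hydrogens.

Walk through each heavy atom and fill implicit hydrogens from standard valence (C 4, N 3, O 2, S 2, halogen 1); for lowercase aromatic atoms, an aromatic c carries 1 H when it has two neighbours and 0 H with three, and aromatic n carries 0 H:
  atom 1: aromatic c, 2 neighbours → 1 H
  atom 2: aromatic c, 2 neighbours → 1 H
  atom 3: aromatic c, 2 neighbours → 1 H
  atom 4: aromatic c, 2 neighbours → 1 H
  atom 5: aromatic c, 2 neighbours → 1 H
  atom 6: aromatic c, 2 neighbours → 1 H
Totals → C:6, H:6.
In Hill order: C6H6.

C6H6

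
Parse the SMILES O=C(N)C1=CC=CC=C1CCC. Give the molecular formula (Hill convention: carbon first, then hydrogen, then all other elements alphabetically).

C10H13NO

Walk through each heavy atom and fill implicit hydrogens from standard valence (C 4, N 3, O 2, S 2, halogen 1):
  atom 1: O, bond orders sum to 2 (valence 2) → 0 H
  atom 2: C, bond orders sum to 4 (valence 4) → 0 H
  atom 3: N, bond orders sum to 1 (valence 3) → 2 H
  atom 4: C, bond orders sum to 4 (valence 4) → 0 H
  atom 5: C, bond orders sum to 3 (valence 4) → 1 H
  atom 6: C, bond orders sum to 3 (valence 4) → 1 H
  atom 7: C, bond orders sum to 3 (valence 4) → 1 H
  atom 8: C, bond orders sum to 3 (valence 4) → 1 H
  atom 9: C, bond orders sum to 4 (valence 4) → 0 H
  atom 10: C, bond orders sum to 2 (valence 4) → 2 H
  atom 11: C, bond orders sum to 2 (valence 4) → 2 H
  atom 12: C, bond orders sum to 1 (valence 4) → 3 H
Totals → C:10, H:13, N:1, O:1.
In Hill order: C10H13NO.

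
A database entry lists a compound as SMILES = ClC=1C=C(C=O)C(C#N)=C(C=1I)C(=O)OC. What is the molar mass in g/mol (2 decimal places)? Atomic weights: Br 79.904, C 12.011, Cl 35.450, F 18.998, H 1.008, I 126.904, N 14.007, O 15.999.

349.51 g/mol

First, the molecular formula is C10H5ClINO3 (counting implicit H from valence).
  C: 10 × 12.011 = 120.110
  Cl: 1 × 35.450 = 35.450
  H: 5 × 1.008 = 5.040
  I: 1 × 126.904 = 126.904
  N: 1 × 14.007 = 14.007
  O: 3 × 15.999 = 47.997
Sum: 10×12.011 + 1×35.450 + 5×1.008 + 1×126.904 + 1×14.007 + 3×15.999 = 349.508 → 349.51 g/mol.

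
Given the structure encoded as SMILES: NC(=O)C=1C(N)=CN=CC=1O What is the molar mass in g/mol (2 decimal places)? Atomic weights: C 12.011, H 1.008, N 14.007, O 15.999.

153.14 g/mol

First, the molecular formula is C6H7N3O2 (counting implicit H from valence).
  C: 6 × 12.011 = 72.066
  H: 7 × 1.008 = 7.056
  N: 3 × 14.007 = 42.021
  O: 2 × 15.999 = 31.998
Sum: 6×12.011 + 7×1.008 + 3×14.007 + 2×15.999 = 153.141 → 153.14 g/mol.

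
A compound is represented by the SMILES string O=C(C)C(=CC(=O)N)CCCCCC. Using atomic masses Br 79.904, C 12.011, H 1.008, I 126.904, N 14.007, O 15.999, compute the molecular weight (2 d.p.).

First, the molecular formula is C11H19NO2 (counting implicit H from valence).
  C: 11 × 12.011 = 132.121
  H: 19 × 1.008 = 19.152
  N: 1 × 14.007 = 14.007
  O: 2 × 15.999 = 31.998
Sum: 11×12.011 + 19×1.008 + 1×14.007 + 2×15.999 = 197.278 → 197.28 g/mol.

197.28 g/mol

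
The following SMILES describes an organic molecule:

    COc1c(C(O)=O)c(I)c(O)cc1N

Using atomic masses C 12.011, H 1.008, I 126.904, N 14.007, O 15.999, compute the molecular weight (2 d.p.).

First, the molecular formula is C8H8INO4 (counting implicit H from valence).
  C: 8 × 12.011 = 96.088
  H: 8 × 1.008 = 8.064
  I: 1 × 126.904 = 126.904
  N: 1 × 14.007 = 14.007
  O: 4 × 15.999 = 63.996
Sum: 8×12.011 + 8×1.008 + 1×126.904 + 1×14.007 + 4×15.999 = 309.059 → 309.06 g/mol.

309.06 g/mol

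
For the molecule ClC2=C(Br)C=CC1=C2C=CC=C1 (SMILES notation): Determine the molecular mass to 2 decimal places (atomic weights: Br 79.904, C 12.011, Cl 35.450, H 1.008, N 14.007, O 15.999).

241.51 g/mol

First, the molecular formula is C10H6BrCl (counting implicit H from valence).
  Br: 1 × 79.904 = 79.904
  C: 10 × 12.011 = 120.110
  Cl: 1 × 35.450 = 35.450
  H: 6 × 1.008 = 6.048
Sum: 1×79.904 + 10×12.011 + 1×35.450 + 6×1.008 = 241.512 → 241.51 g/mol.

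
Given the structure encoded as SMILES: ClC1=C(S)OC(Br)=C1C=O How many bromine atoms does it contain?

Scan the SMILES for Br atoms (remember two-letter symbols like Cl and Br are single atoms).
Bromine count: 1.

1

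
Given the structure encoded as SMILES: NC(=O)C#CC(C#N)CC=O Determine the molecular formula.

C7H6N2O2

Walk through each heavy atom and fill implicit hydrogens from standard valence (C 4, N 3, O 2, S 2, halogen 1):
  atom 1: N, bond orders sum to 1 (valence 3) → 2 H
  atom 2: C, bond orders sum to 4 (valence 4) → 0 H
  atom 3: O, bond orders sum to 2 (valence 2) → 0 H
  atom 4: C, bond orders sum to 4 (valence 4) → 0 H
  atom 5: C, bond orders sum to 4 (valence 4) → 0 H
  atom 6: C, bond orders sum to 3 (valence 4) → 1 H
  atom 7: C, bond orders sum to 4 (valence 4) → 0 H
  atom 8: N, bond orders sum to 3 (valence 3) → 0 H
  atom 9: C, bond orders sum to 2 (valence 4) → 2 H
  atom 10: C, bond orders sum to 3 (valence 4) → 1 H
  atom 11: O, bond orders sum to 2 (valence 2) → 0 H
Totals → C:7, H:6, N:2, O:2.
In Hill order: C7H6N2O2.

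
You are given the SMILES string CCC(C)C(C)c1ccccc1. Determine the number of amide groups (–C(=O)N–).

Scan the SMILES for the amide motif — none present.

0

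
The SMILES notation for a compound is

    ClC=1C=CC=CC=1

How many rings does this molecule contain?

In SMILES, each pair of matching ring-closure digits denotes one ring-closing bond; the number of such bonds equals the number of independent rings.
Ring-closure bonds here: 1.

1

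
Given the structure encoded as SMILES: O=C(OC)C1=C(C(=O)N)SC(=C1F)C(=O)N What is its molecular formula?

C8H7FN2O4S

Walk through each heavy atom and fill implicit hydrogens from standard valence (C 4, N 3, O 2, S 2, halogen 1):
  atom 1: O, bond orders sum to 2 (valence 2) → 0 H
  atom 2: C, bond orders sum to 4 (valence 4) → 0 H
  atom 3: O, bond orders sum to 2 (valence 2) → 0 H
  atom 4: C, bond orders sum to 1 (valence 4) → 3 H
  atom 5: C, bond orders sum to 4 (valence 4) → 0 H
  atom 6: C, bond orders sum to 4 (valence 4) → 0 H
  atom 7: C, bond orders sum to 4 (valence 4) → 0 H
  atom 8: O, bond orders sum to 2 (valence 2) → 0 H
  atom 9: N, bond orders sum to 1 (valence 3) → 2 H
  atom 10: S, bond orders sum to 2 (valence 2) → 0 H
  atom 11: C, bond orders sum to 4 (valence 4) → 0 H
  atom 12: C, bond orders sum to 4 (valence 4) → 0 H
  atom 13: F (halogen, monovalent) → 0 H
  atom 14: C, bond orders sum to 4 (valence 4) → 0 H
  atom 15: O, bond orders sum to 2 (valence 2) → 0 H
  atom 16: N, bond orders sum to 1 (valence 3) → 2 H
Totals → C:8, H:7, F:1, N:2, O:4, S:1.
In Hill order: C8H7FN2O4S.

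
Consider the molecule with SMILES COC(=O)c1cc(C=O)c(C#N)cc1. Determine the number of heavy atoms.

14

Every atom symbol written in the SMILES (organic subset) is one heavy atom; implicit H are not written.
Heavy atoms by element → C:10, N:1, O:3.
Total: 14.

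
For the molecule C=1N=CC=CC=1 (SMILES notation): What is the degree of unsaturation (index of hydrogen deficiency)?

Degree of unsaturation = (number of rings) + (number of π bonds).
Ring closures in the SMILES: 1.
π bonds: 3 double bonds (each 1 DoU) → 3 DoU from unsaturation.
Total DoU = 1 + 3 = 4.

4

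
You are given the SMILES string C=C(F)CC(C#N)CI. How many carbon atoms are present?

6

Count every carbon token in the SMILES (each C, including those in ring-closure positions and inside branches).
Carbon count: 6.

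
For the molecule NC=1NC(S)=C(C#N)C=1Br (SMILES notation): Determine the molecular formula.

C5H4BrN3S

Walk through each heavy atom and fill implicit hydrogens from standard valence (C 4, N 3, O 2, S 2, halogen 1):
  atom 1: N, bond orders sum to 1 (valence 3) → 2 H
  atom 2: C, bond orders sum to 4 (valence 4) → 0 H
  atom 3: N, bond orders sum to 2 (valence 3) → 1 H
  atom 4: C, bond orders sum to 4 (valence 4) → 0 H
  atom 5: S, bond orders sum to 1 (valence 2) → 1 H
  atom 6: C, bond orders sum to 4 (valence 4) → 0 H
  atom 7: C, bond orders sum to 4 (valence 4) → 0 H
  atom 8: N, bond orders sum to 3 (valence 3) → 0 H
  atom 9: C, bond orders sum to 4 (valence 4) → 0 H
  atom 10: Br (halogen, monovalent) → 0 H
Totals → C:5, H:4, Br:1, N:3, S:1.
In Hill order: C5H4BrN3S.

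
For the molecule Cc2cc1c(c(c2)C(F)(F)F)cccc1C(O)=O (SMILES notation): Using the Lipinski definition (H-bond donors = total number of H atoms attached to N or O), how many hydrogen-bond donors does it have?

Donors: find every N or O and count the H atoms it carries.
  atom 17 (O): bond orders sum to 1 → 1 H
  atom 18 (O): bond orders sum to 2 → 0 H
Lipinski HBD = 1.

1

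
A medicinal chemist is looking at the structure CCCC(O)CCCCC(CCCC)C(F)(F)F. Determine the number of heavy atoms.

18

Every atom symbol written in the SMILES (organic subset) is one heavy atom; implicit H are not written.
Heavy atoms by element → C:14, F:3, O:1.
Total: 18.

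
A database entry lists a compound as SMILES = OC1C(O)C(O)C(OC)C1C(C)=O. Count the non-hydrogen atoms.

13

Every atom symbol written in the SMILES (organic subset) is one heavy atom; implicit H are not written.
Heavy atoms by element → C:8, O:5.
Total: 13.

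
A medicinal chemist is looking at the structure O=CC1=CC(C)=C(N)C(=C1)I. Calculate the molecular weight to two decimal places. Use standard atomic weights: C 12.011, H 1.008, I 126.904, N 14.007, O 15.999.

First, the molecular formula is C8H8INO (counting implicit H from valence).
  C: 8 × 12.011 = 96.088
  H: 8 × 1.008 = 8.064
  I: 1 × 126.904 = 126.904
  N: 1 × 14.007 = 14.007
  O: 1 × 15.999 = 15.999
Sum: 8×12.011 + 8×1.008 + 1×126.904 + 1×14.007 + 1×15.999 = 261.062 → 261.06 g/mol.

261.06 g/mol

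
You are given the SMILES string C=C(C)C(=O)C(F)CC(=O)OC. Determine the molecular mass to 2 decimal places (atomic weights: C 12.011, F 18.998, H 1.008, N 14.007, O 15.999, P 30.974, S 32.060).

174.17 g/mol

First, the molecular formula is C8H11FO3 (counting implicit H from valence).
  C: 8 × 12.011 = 96.088
  F: 1 × 18.998 = 18.998
  H: 11 × 1.008 = 11.088
  O: 3 × 15.999 = 47.997
Sum: 8×12.011 + 1×18.998 + 11×1.008 + 3×15.999 = 174.171 → 174.17 g/mol.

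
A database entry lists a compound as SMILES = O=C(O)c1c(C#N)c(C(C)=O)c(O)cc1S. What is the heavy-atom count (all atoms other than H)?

16

Every atom symbol written in the SMILES (organic subset) is one heavy atom; implicit H are not written.
Heavy atoms by element → C:10, N:1, O:4, S:1.
Total: 16.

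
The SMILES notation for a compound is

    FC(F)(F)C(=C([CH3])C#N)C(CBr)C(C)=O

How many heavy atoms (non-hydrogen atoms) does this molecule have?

15

Every atom symbol written in the SMILES (organic subset) is one heavy atom; implicit H are not written.
Heavy atoms by element → Br:1, C:9, F:3, N:1, O:1.
Total: 15.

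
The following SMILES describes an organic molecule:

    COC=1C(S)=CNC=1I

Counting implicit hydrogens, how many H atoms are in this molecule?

Walk through each heavy atom and fill implicit hydrogens from standard valence (C 4, N 3, O 2, S 2, halogen 1):
  atom 1: C, bond orders sum to 1 (valence 4) → 3 H
  atom 2: O, bond orders sum to 2 (valence 2) → 0 H
  atom 3: C, bond orders sum to 4 (valence 4) → 0 H
  atom 4: C, bond orders sum to 4 (valence 4) → 0 H
  atom 5: S, bond orders sum to 1 (valence 2) → 1 H
  atom 6: C, bond orders sum to 3 (valence 4) → 1 H
  atom 7: N, bond orders sum to 2 (valence 3) → 1 H
  atom 8: C, bond orders sum to 4 (valence 4) → 0 H
  atom 9: I (halogen, monovalent) → 0 H
Total hydrogens: 6.

6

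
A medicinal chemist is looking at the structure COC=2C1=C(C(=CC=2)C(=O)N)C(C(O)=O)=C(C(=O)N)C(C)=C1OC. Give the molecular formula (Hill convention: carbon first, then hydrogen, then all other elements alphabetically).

C16H16N2O6

Walk through each heavy atom and fill implicit hydrogens from standard valence (C 4, N 3, O 2, S 2, halogen 1):
  atom 1: C, bond orders sum to 1 (valence 4) → 3 H
  atom 2: O, bond orders sum to 2 (valence 2) → 0 H
  atom 3: C, bond orders sum to 4 (valence 4) → 0 H
  atom 4: C, bond orders sum to 4 (valence 4) → 0 H
  atom 5: C, bond orders sum to 4 (valence 4) → 0 H
  atom 6: C, bond orders sum to 4 (valence 4) → 0 H
  atom 7: C, bond orders sum to 3 (valence 4) → 1 H
  atom 8: C, bond orders sum to 3 (valence 4) → 1 H
  atom 9: C, bond orders sum to 4 (valence 4) → 0 H
  atom 10: O, bond orders sum to 2 (valence 2) → 0 H
  atom 11: N, bond orders sum to 1 (valence 3) → 2 H
  atom 12: C, bond orders sum to 4 (valence 4) → 0 H
  atom 13: C, bond orders sum to 4 (valence 4) → 0 H
  atom 14: O, bond orders sum to 1 (valence 2) → 1 H
  atom 15: O, bond orders sum to 2 (valence 2) → 0 H
  atom 16: C, bond orders sum to 4 (valence 4) → 0 H
  atom 17: C, bond orders sum to 4 (valence 4) → 0 H
  atom 18: O, bond orders sum to 2 (valence 2) → 0 H
  atom 19: N, bond orders sum to 1 (valence 3) → 2 H
  atom 20: C, bond orders sum to 4 (valence 4) → 0 H
  atom 21: C, bond orders sum to 1 (valence 4) → 3 H
  atom 22: C, bond orders sum to 4 (valence 4) → 0 H
  atom 23: O, bond orders sum to 2 (valence 2) → 0 H
  atom 24: C, bond orders sum to 1 (valence 4) → 3 H
Totals → C:16, H:16, N:2, O:6.
In Hill order: C16H16N2O6.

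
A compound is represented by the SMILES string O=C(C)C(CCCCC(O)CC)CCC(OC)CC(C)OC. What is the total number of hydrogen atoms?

36

Walk through each heavy atom and fill implicit hydrogens from standard valence (C 4, N 3, O 2, S 2, halogen 1):
  atom 1: O, bond orders sum to 2 (valence 2) → 0 H
  atom 2: C, bond orders sum to 4 (valence 4) → 0 H
  atom 3: C, bond orders sum to 1 (valence 4) → 3 H
  atom 4: C, bond orders sum to 3 (valence 4) → 1 H
  atom 5: C, bond orders sum to 2 (valence 4) → 2 H
  atom 6: C, bond orders sum to 2 (valence 4) → 2 H
  atom 7: C, bond orders sum to 2 (valence 4) → 2 H
  atom 8: C, bond orders sum to 2 (valence 4) → 2 H
  atom 9: C, bond orders sum to 3 (valence 4) → 1 H
  atom 10: O, bond orders sum to 1 (valence 2) → 1 H
  atom 11: C, bond orders sum to 2 (valence 4) → 2 H
  atom 12: C, bond orders sum to 1 (valence 4) → 3 H
  atom 13: C, bond orders sum to 2 (valence 4) → 2 H
  atom 14: C, bond orders sum to 2 (valence 4) → 2 H
  atom 15: C, bond orders sum to 3 (valence 4) → 1 H
  atom 16: O, bond orders sum to 2 (valence 2) → 0 H
  atom 17: C, bond orders sum to 1 (valence 4) → 3 H
  atom 18: C, bond orders sum to 2 (valence 4) → 2 H
  atom 19: C, bond orders sum to 3 (valence 4) → 1 H
  atom 20: C, bond orders sum to 1 (valence 4) → 3 H
  atom 21: O, bond orders sum to 2 (valence 2) → 0 H
  atom 22: C, bond orders sum to 1 (valence 4) → 3 H
Total hydrogens: 36.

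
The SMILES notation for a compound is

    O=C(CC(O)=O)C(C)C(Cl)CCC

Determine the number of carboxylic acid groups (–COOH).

The carboxylic acid motif appears at heavy-atom position 4 in the SMILES.
Other groups present: 1 ketone.
Carboxylic acid count: 1.

1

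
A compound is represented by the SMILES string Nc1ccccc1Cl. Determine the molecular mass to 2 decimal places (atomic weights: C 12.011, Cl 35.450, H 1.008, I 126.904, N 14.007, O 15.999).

First, the molecular formula is C6H6ClN (counting implicit H from valence).
  C: 6 × 12.011 = 72.066
  Cl: 1 × 35.450 = 35.450
  H: 6 × 1.008 = 6.048
  N: 1 × 14.007 = 14.007
Sum: 6×12.011 + 1×35.450 + 6×1.008 + 1×14.007 = 127.571 → 127.57 g/mol.

127.57 g/mol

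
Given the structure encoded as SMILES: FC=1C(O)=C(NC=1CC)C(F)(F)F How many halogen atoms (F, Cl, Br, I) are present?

4

Halogen atoms appear at heavy-atom positions 1, 11, 12, 13 (4×F).
Other groups present: 1 hydroxyl.
Halogen count: 4.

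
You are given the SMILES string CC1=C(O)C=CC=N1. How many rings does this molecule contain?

1

In SMILES, each pair of matching ring-closure digits denotes one ring-closing bond; the number of such bonds equals the number of independent rings.
Ring-closure bonds here: 1.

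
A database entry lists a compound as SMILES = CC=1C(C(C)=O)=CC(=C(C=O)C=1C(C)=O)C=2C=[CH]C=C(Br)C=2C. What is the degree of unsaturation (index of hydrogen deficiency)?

Degree of unsaturation = (number of rings) + (number of π bonds).
Ring closures in the SMILES: 2.
π bonds: 9 double bonds (each 1 DoU) → 9 DoU from unsaturation.
Total DoU = 2 + 9 = 11.

11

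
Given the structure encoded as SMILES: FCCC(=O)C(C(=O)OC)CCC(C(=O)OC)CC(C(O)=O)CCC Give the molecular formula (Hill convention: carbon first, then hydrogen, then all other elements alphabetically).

C17H27FO7

Walk through each heavy atom and fill implicit hydrogens from standard valence (C 4, N 3, O 2, S 2, halogen 1):
  atom 1: F (halogen, monovalent) → 0 H
  atom 2: C, bond orders sum to 2 (valence 4) → 2 H
  atom 3: C, bond orders sum to 2 (valence 4) → 2 H
  atom 4: C, bond orders sum to 4 (valence 4) → 0 H
  atom 5: O, bond orders sum to 2 (valence 2) → 0 H
  atom 6: C, bond orders sum to 3 (valence 4) → 1 H
  atom 7: C, bond orders sum to 4 (valence 4) → 0 H
  atom 8: O, bond orders sum to 2 (valence 2) → 0 H
  atom 9: O, bond orders sum to 2 (valence 2) → 0 H
  atom 10: C, bond orders sum to 1 (valence 4) → 3 H
  atom 11: C, bond orders sum to 2 (valence 4) → 2 H
  atom 12: C, bond orders sum to 2 (valence 4) → 2 H
  atom 13: C, bond orders sum to 3 (valence 4) → 1 H
  atom 14: C, bond orders sum to 4 (valence 4) → 0 H
  atom 15: O, bond orders sum to 2 (valence 2) → 0 H
  atom 16: O, bond orders sum to 2 (valence 2) → 0 H
  atom 17: C, bond orders sum to 1 (valence 4) → 3 H
  atom 18: C, bond orders sum to 2 (valence 4) → 2 H
  atom 19: C, bond orders sum to 3 (valence 4) → 1 H
  atom 20: C, bond orders sum to 4 (valence 4) → 0 H
  atom 21: O, bond orders sum to 1 (valence 2) → 1 H
  atom 22: O, bond orders sum to 2 (valence 2) → 0 H
  atom 23: C, bond orders sum to 2 (valence 4) → 2 H
  atom 24: C, bond orders sum to 2 (valence 4) → 2 H
  atom 25: C, bond orders sum to 1 (valence 4) → 3 H
Totals → C:17, H:27, F:1, O:7.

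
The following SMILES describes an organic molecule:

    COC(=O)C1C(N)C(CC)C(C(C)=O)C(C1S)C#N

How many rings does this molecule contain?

In SMILES, each pair of matching ring-closure digits denotes one ring-closing bond; the number of such bonds equals the number of independent rings.
Ring-closure bonds here: 1.

1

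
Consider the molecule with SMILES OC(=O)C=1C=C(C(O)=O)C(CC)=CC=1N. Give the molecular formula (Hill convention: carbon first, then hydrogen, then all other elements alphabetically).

C10H11NO4

Walk through each heavy atom and fill implicit hydrogens from standard valence (C 4, N 3, O 2, S 2, halogen 1):
  atom 1: O, bond orders sum to 1 (valence 2) → 1 H
  atom 2: C, bond orders sum to 4 (valence 4) → 0 H
  atom 3: O, bond orders sum to 2 (valence 2) → 0 H
  atom 4: C, bond orders sum to 4 (valence 4) → 0 H
  atom 5: C, bond orders sum to 3 (valence 4) → 1 H
  atom 6: C, bond orders sum to 4 (valence 4) → 0 H
  atom 7: C, bond orders sum to 4 (valence 4) → 0 H
  atom 8: O, bond orders sum to 1 (valence 2) → 1 H
  atom 9: O, bond orders sum to 2 (valence 2) → 0 H
  atom 10: C, bond orders sum to 4 (valence 4) → 0 H
  atom 11: C, bond orders sum to 2 (valence 4) → 2 H
  atom 12: C, bond orders sum to 1 (valence 4) → 3 H
  atom 13: C, bond orders sum to 3 (valence 4) → 1 H
  atom 14: C, bond orders sum to 4 (valence 4) → 0 H
  atom 15: N, bond orders sum to 1 (valence 3) → 2 H
Totals → C:10, H:11, N:1, O:4.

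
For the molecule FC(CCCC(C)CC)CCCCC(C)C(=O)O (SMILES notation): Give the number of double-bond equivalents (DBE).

1

Degree of unsaturation = (number of rings) + (number of π bonds).
Ring closures in the SMILES: 0.
π bonds: 1 double bond (each 1 DoU) → 1 DoU from unsaturation.
Total DoU = 0 + 1 = 1.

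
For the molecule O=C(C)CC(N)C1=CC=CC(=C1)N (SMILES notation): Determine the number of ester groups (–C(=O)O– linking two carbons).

0

Scan the SMILES for the ester motif — none present.
Groups that are present: 1 ketone, 2 primary amine.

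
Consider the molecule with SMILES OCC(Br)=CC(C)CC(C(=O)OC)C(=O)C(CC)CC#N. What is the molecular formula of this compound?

Walk through each heavy atom and fill implicit hydrogens from standard valence (C 4, N 3, O 2, S 2, halogen 1):
  atom 1: O, bond orders sum to 1 (valence 2) → 1 H
  atom 2: C, bond orders sum to 2 (valence 4) → 2 H
  atom 3: C, bond orders sum to 4 (valence 4) → 0 H
  atom 4: Br (halogen, monovalent) → 0 H
  atom 5: C, bond orders sum to 3 (valence 4) → 1 H
  atom 6: C, bond orders sum to 3 (valence 4) → 1 H
  atom 7: C, bond orders sum to 1 (valence 4) → 3 H
  atom 8: C, bond orders sum to 2 (valence 4) → 2 H
  atom 9: C, bond orders sum to 3 (valence 4) → 1 H
  atom 10: C, bond orders sum to 4 (valence 4) → 0 H
  atom 11: O, bond orders sum to 2 (valence 2) → 0 H
  atom 12: O, bond orders sum to 2 (valence 2) → 0 H
  atom 13: C, bond orders sum to 1 (valence 4) → 3 H
  atom 14: C, bond orders sum to 4 (valence 4) → 0 H
  atom 15: O, bond orders sum to 2 (valence 2) → 0 H
  atom 16: C, bond orders sum to 3 (valence 4) → 1 H
  atom 17: C, bond orders sum to 2 (valence 4) → 2 H
  atom 18: C, bond orders sum to 1 (valence 4) → 3 H
  atom 19: C, bond orders sum to 2 (valence 4) → 2 H
  atom 20: C, bond orders sum to 4 (valence 4) → 0 H
  atom 21: N, bond orders sum to 3 (valence 3) → 0 H
Totals → C:15, H:22, Br:1, N:1, O:4.
In Hill order: C15H22BrNO4.

C15H22BrNO4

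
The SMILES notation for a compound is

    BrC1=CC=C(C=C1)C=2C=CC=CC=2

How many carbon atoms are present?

12

Count every carbon token in the SMILES (each C, including those in ring-closure positions and inside branches).
Carbon count: 12.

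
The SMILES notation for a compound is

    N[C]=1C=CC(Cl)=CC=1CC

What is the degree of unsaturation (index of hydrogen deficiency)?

Molecular formula: C8H10ClN.
DoU = (2C + 2 + N − H − X) / 2, where X is the halogen count and O/S are ignored.
    = (2·8 + 2 + 1 − 10 − 1) / 2 = 8 / 2 = 4.

4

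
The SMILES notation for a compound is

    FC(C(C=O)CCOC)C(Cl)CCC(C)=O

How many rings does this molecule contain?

In SMILES, each pair of matching ring-closure digits denotes one ring-closing bond; the number of such bonds equals the number of independent rings.
Ring-closure bonds here: 0.

0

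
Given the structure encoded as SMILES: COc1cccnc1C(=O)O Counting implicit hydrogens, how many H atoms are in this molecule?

7

Walk through each heavy atom and fill implicit hydrogens from standard valence (C 4, N 3, O 2, S 2, halogen 1); for lowercase aromatic atoms, an aromatic c carries 1 H when it has two neighbours and 0 H with three, and aromatic n carries 0 H:
  atom 1: C, bond orders sum to 1 (valence 4) → 3 H
  atom 2: O, bond orders sum to 2 (valence 2) → 0 H
  atom 3: aromatic c, 3 neighbours → 0 H
  atom 4: aromatic c, 2 neighbours → 1 H
  atom 5: aromatic c, 2 neighbours → 1 H
  atom 6: aromatic c, 2 neighbours → 1 H
  atom 7: aromatic n, 2 neighbours → 0 H
  atom 8: aromatic c, 3 neighbours → 0 H
  atom 9: C, bond orders sum to 4 (valence 4) → 0 H
  atom 10: O, bond orders sum to 2 (valence 2) → 0 H
  atom 11: O, bond orders sum to 1 (valence 2) → 1 H
Total hydrogens: 7.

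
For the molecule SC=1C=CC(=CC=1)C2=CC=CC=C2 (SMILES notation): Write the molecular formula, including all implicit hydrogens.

Walk through each heavy atom and fill implicit hydrogens from standard valence (C 4, N 3, O 2, S 2, halogen 1):
  atom 1: S, bond orders sum to 1 (valence 2) → 1 H
  atom 2: C, bond orders sum to 4 (valence 4) → 0 H
  atom 3: C, bond orders sum to 3 (valence 4) → 1 H
  atom 4: C, bond orders sum to 3 (valence 4) → 1 H
  atom 5: C, bond orders sum to 4 (valence 4) → 0 H
  atom 6: C, bond orders sum to 3 (valence 4) → 1 H
  atom 7: C, bond orders sum to 3 (valence 4) → 1 H
  atom 8: C, bond orders sum to 4 (valence 4) → 0 H
  atom 9: C, bond orders sum to 3 (valence 4) → 1 H
  atom 10: C, bond orders sum to 3 (valence 4) → 1 H
  atom 11: C, bond orders sum to 3 (valence 4) → 1 H
  atom 12: C, bond orders sum to 3 (valence 4) → 1 H
  atom 13: C, bond orders sum to 3 (valence 4) → 1 H
Totals → C:12, H:10, S:1.

C12H10S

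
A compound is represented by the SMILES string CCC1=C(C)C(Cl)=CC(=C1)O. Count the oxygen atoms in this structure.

Scan the SMILES for O atoms (remember two-letter symbols like Cl and Br are single atoms).
Oxygen count: 1.

1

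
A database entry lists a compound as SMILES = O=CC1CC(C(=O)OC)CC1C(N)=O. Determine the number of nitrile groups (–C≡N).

Scan the SMILES for the nitrile motif — none present.
Groups that are present: 1 aldehyde, 1 amide, 1 ester.

0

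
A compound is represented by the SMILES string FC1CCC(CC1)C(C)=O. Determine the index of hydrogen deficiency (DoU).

2

Molecular formula: C8H13FO.
DoU = (2C + 2 + N − H − X) / 2, where X is the halogen count and O/S are ignored.
    = (2·8 + 2 + 0 − 13 − 1) / 2 = 4 / 2 = 2.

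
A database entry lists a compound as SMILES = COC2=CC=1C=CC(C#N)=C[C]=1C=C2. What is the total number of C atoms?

Count every carbon token in the SMILES (each C, including those in ring-closure positions and inside branches).
Carbon count: 12.

12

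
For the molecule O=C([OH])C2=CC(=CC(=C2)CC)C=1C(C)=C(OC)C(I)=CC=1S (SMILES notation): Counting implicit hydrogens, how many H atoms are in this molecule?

Walk through each heavy atom and fill implicit hydrogens from standard valence (C 4, N 3, O 2, S 2, halogen 1):
  atom 1: O, bond orders sum to 2 (valence 2) → 0 H
  atom 2: C, bond orders sum to 4 (valence 4) → 0 H
  atom 3: O with explicit H count 1
  atom 4: C, bond orders sum to 4 (valence 4) → 0 H
  atom 5: C, bond orders sum to 3 (valence 4) → 1 H
  atom 6: C, bond orders sum to 4 (valence 4) → 0 H
  atom 7: C, bond orders sum to 3 (valence 4) → 1 H
  atom 8: C, bond orders sum to 4 (valence 4) → 0 H
  atom 9: C, bond orders sum to 3 (valence 4) → 1 H
  atom 10: C, bond orders sum to 2 (valence 4) → 2 H
  atom 11: C, bond orders sum to 1 (valence 4) → 3 H
  atom 12: C, bond orders sum to 4 (valence 4) → 0 H
  atom 13: C, bond orders sum to 4 (valence 4) → 0 H
  atom 14: C, bond orders sum to 1 (valence 4) → 3 H
  atom 15: C, bond orders sum to 4 (valence 4) → 0 H
  atom 16: O, bond orders sum to 2 (valence 2) → 0 H
  atom 17: C, bond orders sum to 1 (valence 4) → 3 H
  atom 18: C, bond orders sum to 4 (valence 4) → 0 H
  atom 19: I (halogen, monovalent) → 0 H
  atom 20: C, bond orders sum to 3 (valence 4) → 1 H
  atom 21: C, bond orders sum to 4 (valence 4) → 0 H
  atom 22: S, bond orders sum to 1 (valence 2) → 1 H
Total hydrogens: 17.

17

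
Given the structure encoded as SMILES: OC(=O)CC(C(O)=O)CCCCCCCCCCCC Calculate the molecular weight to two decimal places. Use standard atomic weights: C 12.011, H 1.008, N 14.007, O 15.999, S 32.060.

First, the molecular formula is C16H30O4 (counting implicit H from valence).
  C: 16 × 12.011 = 192.176
  H: 30 × 1.008 = 30.240
  O: 4 × 15.999 = 63.996
Sum: 16×12.011 + 30×1.008 + 4×15.999 = 286.412 → 286.41 g/mol.

286.41 g/mol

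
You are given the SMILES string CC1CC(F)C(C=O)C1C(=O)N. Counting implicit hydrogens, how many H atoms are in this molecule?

12

Walk through each heavy atom and fill implicit hydrogens from standard valence (C 4, N 3, O 2, S 2, halogen 1):
  atom 1: C, bond orders sum to 1 (valence 4) → 3 H
  atom 2: C, bond orders sum to 3 (valence 4) → 1 H
  atom 3: C, bond orders sum to 2 (valence 4) → 2 H
  atom 4: C, bond orders sum to 3 (valence 4) → 1 H
  atom 5: F (halogen, monovalent) → 0 H
  atom 6: C, bond orders sum to 3 (valence 4) → 1 H
  atom 7: C, bond orders sum to 3 (valence 4) → 1 H
  atom 8: O, bond orders sum to 2 (valence 2) → 0 H
  atom 9: C, bond orders sum to 3 (valence 4) → 1 H
  atom 10: C, bond orders sum to 4 (valence 4) → 0 H
  atom 11: O, bond orders sum to 2 (valence 2) → 0 H
  atom 12: N, bond orders sum to 1 (valence 3) → 2 H
Total hydrogens: 12.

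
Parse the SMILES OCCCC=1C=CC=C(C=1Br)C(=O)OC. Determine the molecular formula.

C11H13BrO3

Walk through each heavy atom and fill implicit hydrogens from standard valence (C 4, N 3, O 2, S 2, halogen 1):
  atom 1: O, bond orders sum to 1 (valence 2) → 1 H
  atom 2: C, bond orders sum to 2 (valence 4) → 2 H
  atom 3: C, bond orders sum to 2 (valence 4) → 2 H
  atom 4: C, bond orders sum to 2 (valence 4) → 2 H
  atom 5: C, bond orders sum to 4 (valence 4) → 0 H
  atom 6: C, bond orders sum to 3 (valence 4) → 1 H
  atom 7: C, bond orders sum to 3 (valence 4) → 1 H
  atom 8: C, bond orders sum to 3 (valence 4) → 1 H
  atom 9: C, bond orders sum to 4 (valence 4) → 0 H
  atom 10: C, bond orders sum to 4 (valence 4) → 0 H
  atom 11: Br (halogen, monovalent) → 0 H
  atom 12: C, bond orders sum to 4 (valence 4) → 0 H
  atom 13: O, bond orders sum to 2 (valence 2) → 0 H
  atom 14: O, bond orders sum to 2 (valence 2) → 0 H
  atom 15: C, bond orders sum to 1 (valence 4) → 3 H
Totals → C:11, H:13, Br:1, O:3.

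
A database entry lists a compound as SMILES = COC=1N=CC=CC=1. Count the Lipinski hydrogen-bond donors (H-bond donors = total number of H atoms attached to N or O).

Donors: find every N or O and count the H atoms it carries.
  atom 2 (O): bond orders sum to 2 → 0 H
  atom 4 (N): bond orders sum to 3 → 0 H
Lipinski HBD = 0.

0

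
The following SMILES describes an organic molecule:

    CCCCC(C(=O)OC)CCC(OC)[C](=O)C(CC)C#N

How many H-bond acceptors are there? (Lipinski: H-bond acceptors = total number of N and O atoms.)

N atoms: 1; O atoms: 4.
Lipinski HBA = 1 + 4 = 5.

5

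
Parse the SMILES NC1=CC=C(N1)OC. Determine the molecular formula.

C5H8N2O

Walk through each heavy atom and fill implicit hydrogens from standard valence (C 4, N 3, O 2, S 2, halogen 1):
  atom 1: N, bond orders sum to 1 (valence 3) → 2 H
  atom 2: C, bond orders sum to 4 (valence 4) → 0 H
  atom 3: C, bond orders sum to 3 (valence 4) → 1 H
  atom 4: C, bond orders sum to 3 (valence 4) → 1 H
  atom 5: C, bond orders sum to 4 (valence 4) → 0 H
  atom 6: N, bond orders sum to 2 (valence 3) → 1 H
  atom 7: O, bond orders sum to 2 (valence 2) → 0 H
  atom 8: C, bond orders sum to 1 (valence 4) → 3 H
Totals → C:5, H:8, N:2, O:1.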